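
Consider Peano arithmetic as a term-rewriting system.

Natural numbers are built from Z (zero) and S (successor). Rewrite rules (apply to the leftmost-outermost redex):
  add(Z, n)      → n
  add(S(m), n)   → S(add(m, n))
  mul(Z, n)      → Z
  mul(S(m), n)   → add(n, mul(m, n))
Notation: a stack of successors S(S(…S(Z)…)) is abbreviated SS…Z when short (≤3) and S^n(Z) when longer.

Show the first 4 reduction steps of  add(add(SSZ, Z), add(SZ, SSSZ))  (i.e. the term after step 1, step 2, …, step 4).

Answer: after 4 steps: S(S(add(add(Z, Z), add(SZ, SSSZ))))

Working:
  start: add(add(SSZ, Z), add(SZ, SSSZ))
  [1] add(S(add(SZ, Z)), add(SZ, SSSZ))
  [2] S(add(add(SZ, Z), add(SZ, SSSZ)))
  [3] S(add(S(add(Z, Z)), add(SZ, SSSZ)))
  [4] S(S(add(add(Z, Z), add(SZ, SSSZ))))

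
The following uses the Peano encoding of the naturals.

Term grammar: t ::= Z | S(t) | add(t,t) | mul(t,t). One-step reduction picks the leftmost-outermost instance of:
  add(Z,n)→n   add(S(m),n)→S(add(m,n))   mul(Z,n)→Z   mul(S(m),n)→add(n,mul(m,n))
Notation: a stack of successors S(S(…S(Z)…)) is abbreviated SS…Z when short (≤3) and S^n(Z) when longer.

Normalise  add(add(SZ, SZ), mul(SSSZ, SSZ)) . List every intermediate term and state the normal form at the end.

  start: add(add(SZ, SZ), mul(SSSZ, SSZ))
  [1] add(S(add(Z, SZ)), mul(SSSZ, SSZ))
  [2] S(add(add(Z, SZ), mul(SSSZ, SSZ)))
  [3] S(add(SZ, mul(SSSZ, SSZ)))
  [4] S(S(add(Z, mul(SSSZ, SSZ))))
  [5] S(S(mul(SSSZ, SSZ)))
  [6] S(S(add(SSZ, mul(SSZ, SSZ))))
  [7] S(S(S(add(SZ, mul(SSZ, SSZ)))))
  [8] S(S(S(S(add(Z, mul(SSZ, SSZ))))))
  [9] S(S(S(S(mul(SSZ, SSZ)))))
  [10] S(S(S(S(add(SSZ, mul(SZ, SSZ))))))
  [11] S(S(S(S(S(add(SZ, mul(SZ, SSZ)))))))
  [12] S(S(S(S(S(S(add(Z, mul(SZ, SSZ))))))))
  [13] S(S(S(S(S(S(mul(SZ, SSZ)))))))
  [14] S(S(S(S(S(S(add(SSZ, mul(Z, SSZ))))))))
  [15] S(S(S(S(S(S(S(add(SZ, mul(Z, SSZ)))))))))
  [16] S(S(S(S(S(S(S(S(add(Z, mul(Z, SSZ))))))))))
  [17] S(S(S(S(S(S(S(S(mul(Z, SSZ)))))))))
  [18] S^8(Z)

Answer: normal form = S^8(Z)  (in 18 steps)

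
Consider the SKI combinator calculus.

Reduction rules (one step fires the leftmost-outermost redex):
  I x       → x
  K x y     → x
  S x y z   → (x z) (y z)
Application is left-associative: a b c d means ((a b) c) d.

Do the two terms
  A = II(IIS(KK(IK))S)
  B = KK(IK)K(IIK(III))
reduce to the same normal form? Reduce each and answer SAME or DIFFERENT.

Term A:
  start: II(IIS(KK(IK))S)
  [1] I(IIS(KK(IK))S)
  [2] IIS(KK(IK))S
  [3] IS(KK(IK))S
  [4] S(KK(IK))S
  [5] SKS

Term B:
  start: KK(IK)K(IIK(III))
  [1] KK(IIK(III))
  [2] K

Answer: DIFFERENT — A ⇓ SKS, B ⇓ K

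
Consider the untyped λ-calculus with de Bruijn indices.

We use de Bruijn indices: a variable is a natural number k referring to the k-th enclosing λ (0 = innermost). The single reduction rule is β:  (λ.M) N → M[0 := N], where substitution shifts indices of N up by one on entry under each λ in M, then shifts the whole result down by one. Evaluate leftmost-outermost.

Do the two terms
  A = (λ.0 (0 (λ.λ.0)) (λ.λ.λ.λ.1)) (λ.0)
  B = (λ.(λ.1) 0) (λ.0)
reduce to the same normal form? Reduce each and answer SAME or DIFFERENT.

Answer: SAME — A ⇓ λ.0, B ⇓ λ.0

Derivation:
Term A:
  start: (λ.0 (0 (λ.λ.0)) (λ.λ.λ.λ.1)) (λ.0)
  →1  (λ.0) ((λ.0) (λ.λ.0)) (λ.λ.λ.λ.1)
  →2  (λ.0) (λ.λ.0) (λ.λ.λ.λ.1)
  →3  (λ.λ.0) (λ.λ.λ.λ.1)
  →4  λ.0

Term B:
  start: (λ.(λ.1) 0) (λ.0)
  →1  (λ.λ.0) (λ.0)
  →2  λ.0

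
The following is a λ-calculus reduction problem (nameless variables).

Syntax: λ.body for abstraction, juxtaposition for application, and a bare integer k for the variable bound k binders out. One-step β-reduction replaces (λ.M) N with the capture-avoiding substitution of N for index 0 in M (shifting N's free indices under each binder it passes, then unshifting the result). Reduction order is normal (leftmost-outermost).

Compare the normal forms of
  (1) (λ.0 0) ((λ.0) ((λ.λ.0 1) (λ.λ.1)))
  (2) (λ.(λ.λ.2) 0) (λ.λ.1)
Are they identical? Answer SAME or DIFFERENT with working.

Term A:
  start: (λ.0 0) ((λ.0) ((λ.λ.0 1) (λ.λ.1)))
  [1] (λ.0) ((λ.λ.0 1) (λ.λ.1)) ((λ.0) ((λ.λ.0 1) (λ.λ.1)))
  [2] (λ.λ.0 1) (λ.λ.1) ((λ.0) ((λ.λ.0 1) (λ.λ.1)))
  [3] (λ.0 (λ.λ.1)) ((λ.0) ((λ.λ.0 1) (λ.λ.1)))
  [4] (λ.0) ((λ.λ.0 1) (λ.λ.1)) (λ.λ.1)
  [5] (λ.λ.0 1) (λ.λ.1) (λ.λ.1)
  [6] (λ.0 (λ.λ.1)) (λ.λ.1)
  [7] (λ.λ.1) (λ.λ.1)
  [8] λ.λ.λ.1

Term B:
  start: (λ.(λ.λ.2) 0) (λ.λ.1)
  [1] (λ.λ.λ.λ.1) (λ.λ.1)
  [2] λ.λ.λ.1

Answer: SAME — A ⇓ λ.λ.λ.1, B ⇓ λ.λ.λ.1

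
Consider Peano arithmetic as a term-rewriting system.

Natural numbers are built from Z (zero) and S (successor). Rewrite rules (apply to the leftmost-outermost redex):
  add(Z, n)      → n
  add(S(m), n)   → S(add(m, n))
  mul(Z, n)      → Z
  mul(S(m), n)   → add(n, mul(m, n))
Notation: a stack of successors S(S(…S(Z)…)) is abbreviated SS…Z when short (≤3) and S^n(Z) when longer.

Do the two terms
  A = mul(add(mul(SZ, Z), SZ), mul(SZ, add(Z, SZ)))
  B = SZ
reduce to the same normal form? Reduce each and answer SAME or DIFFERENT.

Term A:
  start: mul(add(mul(SZ, Z), SZ), mul(SZ, add(Z, SZ)))
  [1] mul(add(add(Z, mul(Z, Z)), SZ), mul(SZ, add(Z, SZ)))
  [2] mul(add(mul(Z, Z), SZ), mul(SZ, add(Z, SZ)))
  [3] mul(add(Z, SZ), mul(SZ, add(Z, SZ)))
  [4] mul(SZ, mul(SZ, add(Z, SZ)))
  [5] add(mul(SZ, add(Z, SZ)), mul(Z, mul(SZ, add(Z, SZ))))
  [6] add(add(add(Z, SZ), mul(Z, add(Z, SZ))), mul(Z, mul(SZ, add(Z, SZ))))
  [7] add(add(SZ, mul(Z, add(Z, SZ))), mul(Z, mul(SZ, add(Z, SZ))))
  [8] add(S(add(Z, mul(Z, add(Z, SZ)))), mul(Z, mul(SZ, add(Z, SZ))))
  [9] S(add(add(Z, mul(Z, add(Z, SZ))), mul(Z, mul(SZ, add(Z, SZ)))))
  [10] S(add(mul(Z, add(Z, SZ)), mul(Z, mul(SZ, add(Z, SZ)))))
  [11] S(add(Z, mul(Z, mul(SZ, add(Z, SZ)))))
  [12] S(mul(Z, mul(SZ, add(Z, SZ))))
  [13] SZ

Term B:
  start: SZ

Answer: SAME — A ⇓ SZ, B ⇓ SZ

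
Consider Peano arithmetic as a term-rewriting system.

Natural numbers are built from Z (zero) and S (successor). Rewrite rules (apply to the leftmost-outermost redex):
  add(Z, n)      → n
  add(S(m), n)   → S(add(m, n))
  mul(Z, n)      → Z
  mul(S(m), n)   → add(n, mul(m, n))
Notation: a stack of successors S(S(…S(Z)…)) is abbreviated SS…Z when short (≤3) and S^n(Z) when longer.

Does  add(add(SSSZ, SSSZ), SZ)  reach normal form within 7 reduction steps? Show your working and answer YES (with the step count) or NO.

Answer: NO — after 7 steps the term is S(S(S(add(SSSZ, SZ)))), not yet normal

Derivation:
  start: add(add(SSSZ, SSSZ), SZ)
  →1  add(S(add(SSZ, SSSZ)), SZ)
  →2  S(add(add(SSZ, SSSZ), SZ))
  →3  S(add(S(add(SZ, SSSZ)), SZ))
  →4  S(S(add(add(SZ, SSSZ), SZ)))
  →5  S(S(add(S(add(Z, SSSZ)), SZ)))
  →6  S(S(S(add(add(Z, SSSZ), SZ))))
  →7  S(S(S(add(SSSZ, SZ))))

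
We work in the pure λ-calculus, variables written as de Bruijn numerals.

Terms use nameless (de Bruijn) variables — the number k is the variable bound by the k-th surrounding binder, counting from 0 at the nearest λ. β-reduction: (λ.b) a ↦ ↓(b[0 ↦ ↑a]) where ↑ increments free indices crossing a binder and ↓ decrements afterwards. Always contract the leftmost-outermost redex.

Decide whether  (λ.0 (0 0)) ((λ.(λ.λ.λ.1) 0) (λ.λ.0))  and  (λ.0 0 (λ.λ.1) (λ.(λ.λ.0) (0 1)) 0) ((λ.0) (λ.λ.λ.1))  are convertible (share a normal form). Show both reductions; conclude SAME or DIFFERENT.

Answer: SAME — A ⇓ λ.λ.λ.λ.1, B ⇓ λ.λ.λ.λ.1

Derivation:
Term A:
  start: (λ.0 (0 0)) ((λ.(λ.λ.λ.1) 0) (λ.λ.0))
  [1] (λ.(λ.λ.λ.1) 0) (λ.λ.0) ((λ.(λ.λ.λ.1) 0) (λ.λ.0) ((λ.(λ.λ.λ.1) 0) (λ.λ.0)))
  [2] (λ.λ.λ.1) (λ.λ.0) ((λ.(λ.λ.λ.1) 0) (λ.λ.0) ((λ.(λ.λ.λ.1) 0) (λ.λ.0)))
  [3] (λ.λ.1) ((λ.(λ.λ.λ.1) 0) (λ.λ.0) ((λ.(λ.λ.λ.1) 0) (λ.λ.0)))
  [4] λ.(λ.(λ.λ.λ.1) 0) (λ.λ.0) ((λ.(λ.λ.λ.1) 0) (λ.λ.0))
  [5] λ.(λ.λ.λ.1) (λ.λ.0) ((λ.(λ.λ.λ.1) 0) (λ.λ.0))
  [6] λ.(λ.λ.1) ((λ.(λ.λ.λ.1) 0) (λ.λ.0))
  [7] λ.λ.(λ.(λ.λ.λ.1) 0) (λ.λ.0)
  [8] λ.λ.(λ.λ.λ.1) (λ.λ.0)
  [9] λ.λ.λ.λ.1

Term B:
  start: (λ.0 0 (λ.λ.1) (λ.(λ.λ.0) (0 1)) 0) ((λ.0) (λ.λ.λ.1))
  [1] (λ.0) (λ.λ.λ.1) ((λ.0) (λ.λ.λ.1)) (λ.λ.1) (λ.(λ.λ.0) (0 ((λ.0) (λ.λ.λ.1)))) ((λ.0) (λ.λ.λ.1))
  [2] (λ.λ.λ.1) ((λ.0) (λ.λ.λ.1)) (λ.λ.1) (λ.(λ.λ.0) (0 ((λ.0) (λ.λ.λ.1)))) ((λ.0) (λ.λ.λ.1))
  [3] (λ.λ.1) (λ.λ.1) (λ.(λ.λ.0) (0 ((λ.0) (λ.λ.λ.1)))) ((λ.0) (λ.λ.λ.1))
  [4] (λ.λ.λ.1) (λ.(λ.λ.0) (0 ((λ.0) (λ.λ.λ.1)))) ((λ.0) (λ.λ.λ.1))
  [5] (λ.λ.1) ((λ.0) (λ.λ.λ.1))
  [6] λ.(λ.0) (λ.λ.λ.1)
  [7] λ.λ.λ.λ.1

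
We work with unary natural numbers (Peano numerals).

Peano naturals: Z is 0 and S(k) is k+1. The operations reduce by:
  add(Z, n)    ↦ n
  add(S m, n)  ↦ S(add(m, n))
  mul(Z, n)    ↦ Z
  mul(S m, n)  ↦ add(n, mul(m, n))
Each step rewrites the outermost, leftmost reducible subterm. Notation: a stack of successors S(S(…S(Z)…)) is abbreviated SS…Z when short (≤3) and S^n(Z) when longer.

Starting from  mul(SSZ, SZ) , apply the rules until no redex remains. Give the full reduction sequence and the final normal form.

  start: mul(SSZ, SZ)
  [1] add(SZ, mul(SZ, SZ))
  [2] S(add(Z, mul(SZ, SZ)))
  [3] S(mul(SZ, SZ))
  [4] S(add(SZ, mul(Z, SZ)))
  [5] S(S(add(Z, mul(Z, SZ))))
  [6] S(S(mul(Z, SZ)))
  [7] SSZ

Answer: normal form = SSZ  (in 7 steps)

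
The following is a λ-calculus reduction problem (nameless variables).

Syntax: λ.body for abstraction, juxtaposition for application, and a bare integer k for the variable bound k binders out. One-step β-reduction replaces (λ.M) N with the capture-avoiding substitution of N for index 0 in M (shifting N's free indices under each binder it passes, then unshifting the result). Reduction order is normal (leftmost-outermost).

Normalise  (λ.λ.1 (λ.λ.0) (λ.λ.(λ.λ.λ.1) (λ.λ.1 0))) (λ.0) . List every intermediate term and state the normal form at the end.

  start: (λ.λ.1 (λ.λ.0) (λ.λ.(λ.λ.λ.1) (λ.λ.1 0))) (λ.0)
  [1] λ.(λ.0) (λ.λ.0) (λ.λ.(λ.λ.λ.1) (λ.λ.1 0))
  [2] λ.(λ.λ.0) (λ.λ.(λ.λ.λ.1) (λ.λ.1 0))
  [3] λ.λ.0

Answer: normal form = λ.λ.0  (in 3 steps)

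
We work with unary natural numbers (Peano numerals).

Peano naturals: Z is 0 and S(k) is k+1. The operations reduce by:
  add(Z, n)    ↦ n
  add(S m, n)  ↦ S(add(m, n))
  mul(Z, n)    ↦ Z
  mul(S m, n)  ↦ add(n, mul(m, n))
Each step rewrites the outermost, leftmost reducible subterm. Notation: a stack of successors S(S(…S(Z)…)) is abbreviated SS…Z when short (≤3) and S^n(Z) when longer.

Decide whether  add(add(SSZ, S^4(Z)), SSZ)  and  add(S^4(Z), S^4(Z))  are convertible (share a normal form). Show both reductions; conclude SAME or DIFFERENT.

Term A:
  start: add(add(SSZ, S^4(Z)), SSZ)
  [1] add(S(add(SZ, S^4(Z))), SSZ)
  [2] S(add(add(SZ, S^4(Z)), SSZ))
  [3] S(add(S(add(Z, S^4(Z))), SSZ))
  [4] S(S(add(add(Z, S^4(Z)), SSZ)))
  [5] S(S(add(S^4(Z), SSZ)))
  [6] S(S(S(add(SSSZ, SSZ))))
  [7] S(S(S(S(add(SSZ, SSZ)))))
  [8] S(S(S(S(S(add(SZ, SSZ))))))
  [9] S(S(S(S(S(S(add(Z, SSZ)))))))
  [10] S^8(Z)

Term B:
  start: add(S^4(Z), S^4(Z))
  [1] S(add(SSSZ, S^4(Z)))
  [2] S(S(add(SSZ, S^4(Z))))
  [3] S(S(S(add(SZ, S^4(Z)))))
  [4] S(S(S(S(add(Z, S^4(Z))))))
  [5] S^8(Z)

Answer: SAME — A ⇓ S^8(Z), B ⇓ S^8(Z)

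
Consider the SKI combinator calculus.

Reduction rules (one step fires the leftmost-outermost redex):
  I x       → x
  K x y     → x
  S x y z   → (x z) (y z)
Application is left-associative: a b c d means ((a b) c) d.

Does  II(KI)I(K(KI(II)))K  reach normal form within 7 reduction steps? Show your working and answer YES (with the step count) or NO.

Answer: YES — reaches normal form I in 6 ≤ 7 steps

Derivation:
  start: II(KI)I(K(KI(II)))K
  step 1: I(KI)I(K(KI(II)))K
  step 2: KII(K(KI(II)))K
  step 3: I(K(KI(II)))K
  step 4: K(KI(II))K
  step 5: KI(II)
  step 6: I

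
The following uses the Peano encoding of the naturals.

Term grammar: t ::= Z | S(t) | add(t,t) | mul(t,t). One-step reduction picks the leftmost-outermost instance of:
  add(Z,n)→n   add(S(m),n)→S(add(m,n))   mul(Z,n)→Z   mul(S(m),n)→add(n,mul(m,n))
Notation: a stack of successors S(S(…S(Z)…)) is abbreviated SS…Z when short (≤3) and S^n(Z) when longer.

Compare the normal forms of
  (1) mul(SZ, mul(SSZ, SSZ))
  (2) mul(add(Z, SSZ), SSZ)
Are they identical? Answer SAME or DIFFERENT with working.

Term A:
  start: mul(SZ, mul(SSZ, SSZ))
  [1] add(mul(SSZ, SSZ), mul(Z, mul(SSZ, SSZ)))
  [2] add(add(SSZ, mul(SZ, SSZ)), mul(Z, mul(SSZ, SSZ)))
  [3] add(S(add(SZ, mul(SZ, SSZ))), mul(Z, mul(SSZ, SSZ)))
  [4] S(add(add(SZ, mul(SZ, SSZ)), mul(Z, mul(SSZ, SSZ))))
  [5] S(add(S(add(Z, mul(SZ, SSZ))), mul(Z, mul(SSZ, SSZ))))
  [6] S(S(add(add(Z, mul(SZ, SSZ)), mul(Z, mul(SSZ, SSZ)))))
  [7] S(S(add(mul(SZ, SSZ), mul(Z, mul(SSZ, SSZ)))))
  [8] S(S(add(add(SSZ, mul(Z, SSZ)), mul(Z, mul(SSZ, SSZ)))))
  [9] S(S(add(S(add(SZ, mul(Z, SSZ))), mul(Z, mul(SSZ, SSZ)))))
  [10] S(S(S(add(add(SZ, mul(Z, SSZ)), mul(Z, mul(SSZ, SSZ))))))
  [11] S(S(S(add(S(add(Z, mul(Z, SSZ))), mul(Z, mul(SSZ, SSZ))))))
  [12] S(S(S(S(add(add(Z, mul(Z, SSZ)), mul(Z, mul(SSZ, SSZ)))))))
  [13] S(S(S(S(add(mul(Z, SSZ), mul(Z, mul(SSZ, SSZ)))))))
  [14] S(S(S(S(add(Z, mul(Z, mul(SSZ, SSZ)))))))
  [15] S(S(S(S(mul(Z, mul(SSZ, SSZ))))))
  [16] S^4(Z)

Term B:
  start: mul(add(Z, SSZ), SSZ)
  [1] mul(SSZ, SSZ)
  [2] add(SSZ, mul(SZ, SSZ))
  [3] S(add(SZ, mul(SZ, SSZ)))
  [4] S(S(add(Z, mul(SZ, SSZ))))
  [5] S(S(mul(SZ, SSZ)))
  [6] S(S(add(SSZ, mul(Z, SSZ))))
  [7] S(S(S(add(SZ, mul(Z, SSZ)))))
  [8] S(S(S(S(add(Z, mul(Z, SSZ))))))
  [9] S(S(S(S(mul(Z, SSZ)))))
  [10] S^4(Z)

Answer: SAME — A ⇓ S^4(Z), B ⇓ S^4(Z)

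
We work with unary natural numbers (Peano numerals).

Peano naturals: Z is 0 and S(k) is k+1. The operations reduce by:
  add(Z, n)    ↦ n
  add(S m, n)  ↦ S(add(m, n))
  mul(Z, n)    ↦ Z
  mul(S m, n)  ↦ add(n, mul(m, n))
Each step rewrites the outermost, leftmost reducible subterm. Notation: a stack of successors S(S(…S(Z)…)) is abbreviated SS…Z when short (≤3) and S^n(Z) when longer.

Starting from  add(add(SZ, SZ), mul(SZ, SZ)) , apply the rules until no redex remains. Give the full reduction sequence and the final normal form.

Answer: normal form = SSSZ  (in 9 steps)

Reduction:
  start: add(add(SZ, SZ), mul(SZ, SZ))
  step 1: add(S(add(Z, SZ)), mul(SZ, SZ))
  step 2: S(add(add(Z, SZ), mul(SZ, SZ)))
  step 3: S(add(SZ, mul(SZ, SZ)))
  step 4: S(S(add(Z, mul(SZ, SZ))))
  step 5: S(S(mul(SZ, SZ)))
  step 6: S(S(add(SZ, mul(Z, SZ))))
  step 7: S(S(S(add(Z, mul(Z, SZ)))))
  step 8: S(S(S(mul(Z, SZ))))
  step 9: SSSZ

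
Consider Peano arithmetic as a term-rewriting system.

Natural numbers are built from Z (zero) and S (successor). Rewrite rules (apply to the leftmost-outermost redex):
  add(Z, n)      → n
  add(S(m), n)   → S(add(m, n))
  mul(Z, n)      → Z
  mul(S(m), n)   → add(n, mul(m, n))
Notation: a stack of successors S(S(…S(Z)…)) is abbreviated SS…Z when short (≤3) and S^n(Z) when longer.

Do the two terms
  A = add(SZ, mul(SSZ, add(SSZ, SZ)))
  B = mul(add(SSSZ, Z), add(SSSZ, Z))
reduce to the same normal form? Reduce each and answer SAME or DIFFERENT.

Term A:
  start: add(SZ, mul(SSZ, add(SSZ, SZ)))
  step 1: S(add(Z, mul(SSZ, add(SSZ, SZ))))
  step 2: S(mul(SSZ, add(SSZ, SZ)))
  step 3: S(add(add(SSZ, SZ), mul(SZ, add(SSZ, SZ))))
  step 4: S(add(S(add(SZ, SZ)), mul(SZ, add(SSZ, SZ))))
  step 5: S(S(add(add(SZ, SZ), mul(SZ, add(SSZ, SZ)))))
  step 6: S(S(add(S(add(Z, SZ)), mul(SZ, add(SSZ, SZ)))))
  step 7: S(S(S(add(add(Z, SZ), mul(SZ, add(SSZ, SZ))))))
  step 8: S(S(S(add(SZ, mul(SZ, add(SSZ, SZ))))))
  step 9: S(S(S(S(add(Z, mul(SZ, add(SSZ, SZ)))))))
  step 10: S(S(S(S(mul(SZ, add(SSZ, SZ))))))
  step 11: S(S(S(S(add(add(SSZ, SZ), mul(Z, add(SSZ, SZ)))))))
  step 12: S(S(S(S(add(S(add(SZ, SZ)), mul(Z, add(SSZ, SZ)))))))
  step 13: S(S(S(S(S(add(add(SZ, SZ), mul(Z, add(SSZ, SZ))))))))
  step 14: S(S(S(S(S(add(S(add(Z, SZ)), mul(Z, add(SSZ, SZ))))))))
  step 15: S(S(S(S(S(S(add(add(Z, SZ), mul(Z, add(SSZ, SZ)))))))))
  step 16: S(S(S(S(S(S(add(SZ, mul(Z, add(SSZ, SZ)))))))))
  step 17: S(S(S(S(S(S(S(add(Z, mul(Z, add(SSZ, SZ))))))))))
  step 18: S(S(S(S(S(S(S(mul(Z, add(SSZ, SZ)))))))))
  step 19: S^7(Z)

Term B:
  start: mul(add(SSSZ, Z), add(SSSZ, Z))
  step 1: mul(S(add(SSZ, Z)), add(SSSZ, Z))
  step 2: add(add(SSSZ, Z), mul(add(SSZ, Z), add(SSSZ, Z)))
  step 3: add(S(add(SSZ, Z)), mul(add(SSZ, Z), add(SSSZ, Z)))
  step 4: S(add(add(SSZ, Z), mul(add(SSZ, Z), add(SSSZ, Z))))
  step 5: S(add(S(add(SZ, Z)), mul(add(SSZ, Z), add(SSSZ, Z))))
  step 6: S(S(add(add(SZ, Z), mul(add(SSZ, Z), add(SSSZ, Z)))))
  step 7: S(S(add(S(add(Z, Z)), mul(add(SSZ, Z), add(SSSZ, Z)))))
  step 8: S(S(S(add(add(Z, Z), mul(add(SSZ, Z), add(SSSZ, Z))))))
  step 9: S(S(S(add(Z, mul(add(SSZ, Z), add(SSSZ, Z))))))
  step 10: S(S(S(mul(add(SSZ, Z), add(SSSZ, Z)))))
  step 11: S(S(S(mul(S(add(SZ, Z)), add(SSSZ, Z)))))
  step 12: S(S(S(add(add(SSSZ, Z), mul(add(SZ, Z), add(SSSZ, Z))))))
  step 13: S(S(S(add(S(add(SSZ, Z)), mul(add(SZ, Z), add(SSSZ, Z))))))
  step 14: S(S(S(S(add(add(SSZ, Z), mul(add(SZ, Z), add(SSSZ, Z)))))))
  step 15: S(S(S(S(add(S(add(SZ, Z)), mul(add(SZ, Z), add(SSSZ, Z)))))))
  step 16: S(S(S(S(S(add(add(SZ, Z), mul(add(SZ, Z), add(SSSZ, Z))))))))
  step 17: S(S(S(S(S(add(S(add(Z, Z)), mul(add(SZ, Z), add(SSSZ, Z))))))))
  step 18: S(S(S(S(S(S(add(add(Z, Z), mul(add(SZ, Z), add(SSSZ, Z)))))))))
  step 19: S(S(S(S(S(S(add(Z, mul(add(SZ, Z), add(SSSZ, Z)))))))))
  step 20: S(S(S(S(S(S(mul(add(SZ, Z), add(SSSZ, Z))))))))
  step 21: S(S(S(S(S(S(mul(S(add(Z, Z)), add(SSSZ, Z))))))))
  step 22: S(S(S(S(S(S(add(add(SSSZ, Z), mul(add(Z, Z), add(SSSZ, Z)))))))))
  step 23: S(S(S(S(S(S(add(S(add(SSZ, Z)), mul(add(Z, Z), add(SSSZ, Z)))))))))
  step 24: S(S(S(S(S(S(S(add(add(SSZ, Z), mul(add(Z, Z), add(SSSZ, Z))))))))))
  step 25: S(S(S(S(S(S(S(add(S(add(SZ, Z)), mul(add(Z, Z), add(SSSZ, Z))))))))))
  step 26: S(S(S(S(S(S(S(S(add(add(SZ, Z), mul(add(Z, Z), add(SSSZ, Z)))))))))))
  step 27: S(S(S(S(S(S(S(S(add(S(add(Z, Z)), mul(add(Z, Z), add(SSSZ, Z)))))))))))
  step 28: S(S(S(S(S(S(S(S(S(add(add(Z, Z), mul(add(Z, Z), add(SSSZ, Z))))))))))))
  step 29: S(S(S(S(S(S(S(S(S(add(Z, mul(add(Z, Z), add(SSSZ, Z))))))))))))
  step 30: S(S(S(S(S(S(S(S(S(mul(add(Z, Z), add(SSSZ, Z)))))))))))
  step 31: S(S(S(S(S(S(S(S(S(mul(Z, add(SSSZ, Z)))))))))))
  step 32: S^9(Z)

Answer: DIFFERENT — A ⇓ S^7(Z), B ⇓ S^9(Z)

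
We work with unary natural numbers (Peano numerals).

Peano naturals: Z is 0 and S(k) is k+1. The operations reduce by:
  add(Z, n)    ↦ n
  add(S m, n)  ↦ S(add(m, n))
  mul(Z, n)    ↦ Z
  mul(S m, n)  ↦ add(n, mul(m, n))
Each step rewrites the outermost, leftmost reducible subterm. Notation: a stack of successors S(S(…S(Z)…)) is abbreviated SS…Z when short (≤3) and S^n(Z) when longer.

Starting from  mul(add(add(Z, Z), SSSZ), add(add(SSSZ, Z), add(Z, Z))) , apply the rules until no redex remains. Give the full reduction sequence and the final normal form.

  start: mul(add(add(Z, Z), SSSZ), add(add(SSSZ, Z), add(Z, Z)))
  [1] mul(add(Z, SSSZ), add(add(SSSZ, Z), add(Z, Z)))
  [2] mul(SSSZ, add(add(SSSZ, Z), add(Z, Z)))
  [3] add(add(add(SSSZ, Z), add(Z, Z)), mul(SSZ, add(add(SSSZ, Z), add(Z, Z))))
  [4] add(add(S(add(SSZ, Z)), add(Z, Z)), mul(SSZ, add(add(SSSZ, Z), add(Z, Z))))
  [5] add(S(add(add(SSZ, Z), add(Z, Z))), mul(SSZ, add(add(SSSZ, Z), add(Z, Z))))
  [6] S(add(add(add(SSZ, Z), add(Z, Z)), mul(SSZ, add(add(SSSZ, Z), add(Z, Z)))))
  [7] S(add(add(S(add(SZ, Z)), add(Z, Z)), mul(SSZ, add(add(SSSZ, Z), add(Z, Z)))))
  [8] S(add(S(add(add(SZ, Z), add(Z, Z))), mul(SSZ, add(add(SSSZ, Z), add(Z, Z)))))
  [9] S(S(add(add(add(SZ, Z), add(Z, Z)), mul(SSZ, add(add(SSSZ, Z), add(Z, Z))))))
  [10] S(S(add(add(S(add(Z, Z)), add(Z, Z)), mul(SSZ, add(add(SSSZ, Z), add(Z, Z))))))
  [11] S(S(add(S(add(add(Z, Z), add(Z, Z))), mul(SSZ, add(add(SSSZ, Z), add(Z, Z))))))
  [12] S(S(S(add(add(add(Z, Z), add(Z, Z)), mul(SSZ, add(add(SSSZ, Z), add(Z, Z)))))))
  [13] S(S(S(add(add(Z, add(Z, Z)), mul(SSZ, add(add(SSSZ, Z), add(Z, Z)))))))
  [14] S(S(S(add(add(Z, Z), mul(SSZ, add(add(SSSZ, Z), add(Z, Z)))))))
  [15] S(S(S(add(Z, mul(SSZ, add(add(SSSZ, Z), add(Z, Z)))))))
  [16] S(S(S(mul(SSZ, add(add(SSSZ, Z), add(Z, Z))))))
  [17] S(S(S(add(add(add(SSSZ, Z), add(Z, Z)), mul(SZ, add(add(SSSZ, Z), add(Z, Z)))))))
  [18] S(S(S(add(add(S(add(SSZ, Z)), add(Z, Z)), mul(SZ, add(add(SSSZ, Z), add(Z, Z)))))))
  [19] S(S(S(add(S(add(add(SSZ, Z), add(Z, Z))), mul(SZ, add(add(SSSZ, Z), add(Z, Z)))))))
  [20] S(S(S(S(add(add(add(SSZ, Z), add(Z, Z)), mul(SZ, add(add(SSSZ, Z), add(Z, Z))))))))
  [21] S(S(S(S(add(add(S(add(SZ, Z)), add(Z, Z)), mul(SZ, add(add(SSSZ, Z), add(Z, Z))))))))
  [22] S(S(S(S(add(S(add(add(SZ, Z), add(Z, Z))), mul(SZ, add(add(SSSZ, Z), add(Z, Z))))))))
  [23] S(S(S(S(S(add(add(add(SZ, Z), add(Z, Z)), mul(SZ, add(add(SSSZ, Z), add(Z, Z)))))))))
  [24] S(S(S(S(S(add(add(S(add(Z, Z)), add(Z, Z)), mul(SZ, add(add(SSSZ, Z), add(Z, Z)))))))))
  [25] S(S(S(S(S(add(S(add(add(Z, Z), add(Z, Z))), mul(SZ, add(add(SSSZ, Z), add(Z, Z)))))))))
  [26] S(S(S(S(S(S(add(add(add(Z, Z), add(Z, Z)), mul(SZ, add(add(SSSZ, Z), add(Z, Z))))))))))
  [27] S(S(S(S(S(S(add(add(Z, add(Z, Z)), mul(SZ, add(add(SSSZ, Z), add(Z, Z))))))))))
  [28] S(S(S(S(S(S(add(add(Z, Z), mul(SZ, add(add(SSSZ, Z), add(Z, Z))))))))))
  [29] S(S(S(S(S(S(add(Z, mul(SZ, add(add(SSSZ, Z), add(Z, Z))))))))))
  [30] S(S(S(S(S(S(mul(SZ, add(add(SSSZ, Z), add(Z, Z)))))))))
  [31] S(S(S(S(S(S(add(add(add(SSSZ, Z), add(Z, Z)), mul(Z, add(add(SSSZ, Z), add(Z, Z))))))))))
  [32] S(S(S(S(S(S(add(add(S(add(SSZ, Z)), add(Z, Z)), mul(Z, add(add(SSSZ, Z), add(Z, Z))))))))))
  [33] S(S(S(S(S(S(add(S(add(add(SSZ, Z), add(Z, Z))), mul(Z, add(add(SSSZ, Z), add(Z, Z))))))))))
  [34] S(S(S(S(S(S(S(add(add(add(SSZ, Z), add(Z, Z)), mul(Z, add(add(SSSZ, Z), add(Z, Z)))))))))))
  [35] S(S(S(S(S(S(S(add(add(S(add(SZ, Z)), add(Z, Z)), mul(Z, add(add(SSSZ, Z), add(Z, Z)))))))))))
  [36] S(S(S(S(S(S(S(add(S(add(add(SZ, Z), add(Z, Z))), mul(Z, add(add(SSSZ, Z), add(Z, Z)))))))))))
  [37] S(S(S(S(S(S(S(S(add(add(add(SZ, Z), add(Z, Z)), mul(Z, add(add(SSSZ, Z), add(Z, Z))))))))))))
  [38] S(S(S(S(S(S(S(S(add(add(S(add(Z, Z)), add(Z, Z)), mul(Z, add(add(SSSZ, Z), add(Z, Z))))))))))))
  [39] S(S(S(S(S(S(S(S(add(S(add(add(Z, Z), add(Z, Z))), mul(Z, add(add(SSSZ, Z), add(Z, Z))))))))))))
  [40] S(S(S(S(S(S(S(S(S(add(add(add(Z, Z), add(Z, Z)), mul(Z, add(add(SSSZ, Z), add(Z, Z)))))))))))))
  [41] S(S(S(S(S(S(S(S(S(add(add(Z, add(Z, Z)), mul(Z, add(add(SSSZ, Z), add(Z, Z)))))))))))))
  [42] S(S(S(S(S(S(S(S(S(add(add(Z, Z), mul(Z, add(add(SSSZ, Z), add(Z, Z)))))))))))))
  [43] S(S(S(S(S(S(S(S(S(add(Z, mul(Z, add(add(SSSZ, Z), add(Z, Z)))))))))))))
  [44] S(S(S(S(S(S(S(S(S(mul(Z, add(add(SSSZ, Z), add(Z, Z))))))))))))
  [45] S^9(Z)

Answer: normal form = S^9(Z)  (in 45 steps)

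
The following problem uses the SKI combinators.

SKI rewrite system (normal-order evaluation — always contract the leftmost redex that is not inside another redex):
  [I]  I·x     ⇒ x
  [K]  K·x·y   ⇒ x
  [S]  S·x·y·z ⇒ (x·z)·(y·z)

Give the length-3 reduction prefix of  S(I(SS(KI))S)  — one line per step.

Answer: after 3 steps: S(SSI)

Working:
  start: S(I(SS(KI))S)
  →1  S(SS(KI)S)
  →2  S(SS(KIS))
  →3  S(SSI)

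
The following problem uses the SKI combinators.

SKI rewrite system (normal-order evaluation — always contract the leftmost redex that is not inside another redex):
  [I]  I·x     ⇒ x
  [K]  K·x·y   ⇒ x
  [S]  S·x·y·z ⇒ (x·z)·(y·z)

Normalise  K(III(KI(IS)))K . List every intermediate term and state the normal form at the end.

  start: K(III(KI(IS)))K
  →1  III(KI(IS))
  →2  II(KI(IS))
  →3  I(KI(IS))
  →4  KI(IS)
  →5  I

Answer: normal form = I  (in 5 steps)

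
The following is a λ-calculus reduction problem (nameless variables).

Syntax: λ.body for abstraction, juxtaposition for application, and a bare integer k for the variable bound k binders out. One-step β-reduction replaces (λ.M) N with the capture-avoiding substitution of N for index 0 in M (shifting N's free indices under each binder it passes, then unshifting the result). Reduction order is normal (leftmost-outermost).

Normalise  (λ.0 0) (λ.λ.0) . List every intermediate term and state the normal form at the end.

Answer: normal form = λ.0  (in 2 steps)

Working:
  start: (λ.0 0) (λ.λ.0)
  [1] (λ.λ.0) (λ.λ.0)
  [2] λ.0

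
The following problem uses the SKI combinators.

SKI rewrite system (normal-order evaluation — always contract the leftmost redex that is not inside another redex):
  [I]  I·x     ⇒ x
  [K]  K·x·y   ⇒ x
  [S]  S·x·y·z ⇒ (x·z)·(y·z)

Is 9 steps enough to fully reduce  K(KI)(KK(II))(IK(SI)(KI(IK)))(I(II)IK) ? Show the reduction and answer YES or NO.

Answer: YES — reaches normal form K in 7 ≤ 9 steps

Reduction:
  start: K(KI)(KK(II))(IK(SI)(KI(IK)))(I(II)IK)
  [1] KI(IK(SI)(KI(IK)))(I(II)IK)
  [2] I(I(II)IK)
  [3] I(II)IK
  [4] IIIK
  [5] IIK
  [6] IK
  [7] K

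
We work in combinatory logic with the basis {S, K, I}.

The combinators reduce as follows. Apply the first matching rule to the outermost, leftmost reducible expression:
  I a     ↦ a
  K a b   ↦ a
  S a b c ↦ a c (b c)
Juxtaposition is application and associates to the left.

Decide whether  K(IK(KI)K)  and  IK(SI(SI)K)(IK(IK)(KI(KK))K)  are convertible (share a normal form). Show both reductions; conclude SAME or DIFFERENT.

Answer: DIFFERENT — A ⇓ K(KI), B ⇓ K(SIK)

Reduction:
Term A:
  start: K(IK(KI)K)
  [1] K(K(KI)K)
  [2] K(KI)

Term B:
  start: IK(SI(SI)K)(IK(IK)(KI(KK))K)
  [1] K(SI(SI)K)(IK(IK)(KI(KK))K)
  [2] SI(SI)K
  [3] IK(SIK)
  [4] K(SIK)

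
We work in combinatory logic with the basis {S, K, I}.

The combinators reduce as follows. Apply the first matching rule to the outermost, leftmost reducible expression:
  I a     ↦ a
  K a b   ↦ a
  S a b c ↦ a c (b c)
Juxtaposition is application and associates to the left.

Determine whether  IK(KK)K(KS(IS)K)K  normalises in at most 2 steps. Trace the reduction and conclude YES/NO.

Answer: NO — after 2 steps the term is KK(KS(IS)K)K, not yet normal

Derivation:
  start: IK(KK)K(KS(IS)K)K
  [1] K(KK)K(KS(IS)K)K
  [2] KK(KS(IS)K)K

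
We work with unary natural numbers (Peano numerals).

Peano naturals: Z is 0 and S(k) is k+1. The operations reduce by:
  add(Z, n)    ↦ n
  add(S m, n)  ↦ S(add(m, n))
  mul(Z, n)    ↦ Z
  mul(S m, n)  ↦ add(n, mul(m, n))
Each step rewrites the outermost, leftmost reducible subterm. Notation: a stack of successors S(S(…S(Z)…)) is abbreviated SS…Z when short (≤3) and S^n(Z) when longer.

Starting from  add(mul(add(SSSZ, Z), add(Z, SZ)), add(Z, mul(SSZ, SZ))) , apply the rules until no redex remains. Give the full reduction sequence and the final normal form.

  start: add(mul(add(SSSZ, Z), add(Z, SZ)), add(Z, mul(SSZ, SZ)))
  [1] add(mul(S(add(SSZ, Z)), add(Z, SZ)), add(Z, mul(SSZ, SZ)))
  [2] add(add(add(Z, SZ), mul(add(SSZ, Z), add(Z, SZ))), add(Z, mul(SSZ, SZ)))
  [3] add(add(SZ, mul(add(SSZ, Z), add(Z, SZ))), add(Z, mul(SSZ, SZ)))
  [4] add(S(add(Z, mul(add(SSZ, Z), add(Z, SZ)))), add(Z, mul(SSZ, SZ)))
  [5] S(add(add(Z, mul(add(SSZ, Z), add(Z, SZ))), add(Z, mul(SSZ, SZ))))
  [6] S(add(mul(add(SSZ, Z), add(Z, SZ)), add(Z, mul(SSZ, SZ))))
  [7] S(add(mul(S(add(SZ, Z)), add(Z, SZ)), add(Z, mul(SSZ, SZ))))
  [8] S(add(add(add(Z, SZ), mul(add(SZ, Z), add(Z, SZ))), add(Z, mul(SSZ, SZ))))
  [9] S(add(add(SZ, mul(add(SZ, Z), add(Z, SZ))), add(Z, mul(SSZ, SZ))))
  [10] S(add(S(add(Z, mul(add(SZ, Z), add(Z, SZ)))), add(Z, mul(SSZ, SZ))))
  [11] S(S(add(add(Z, mul(add(SZ, Z), add(Z, SZ))), add(Z, mul(SSZ, SZ)))))
  [12] S(S(add(mul(add(SZ, Z), add(Z, SZ)), add(Z, mul(SSZ, SZ)))))
  [13] S(S(add(mul(S(add(Z, Z)), add(Z, SZ)), add(Z, mul(SSZ, SZ)))))
  [14] S(S(add(add(add(Z, SZ), mul(add(Z, Z), add(Z, SZ))), add(Z, mul(SSZ, SZ)))))
  [15] S(S(add(add(SZ, mul(add(Z, Z), add(Z, SZ))), add(Z, mul(SSZ, SZ)))))
  [16] S(S(add(S(add(Z, mul(add(Z, Z), add(Z, SZ)))), add(Z, mul(SSZ, SZ)))))
  [17] S(S(S(add(add(Z, mul(add(Z, Z), add(Z, SZ))), add(Z, mul(SSZ, SZ))))))
  [18] S(S(S(add(mul(add(Z, Z), add(Z, SZ)), add(Z, mul(SSZ, SZ))))))
  [19] S(S(S(add(mul(Z, add(Z, SZ)), add(Z, mul(SSZ, SZ))))))
  [20] S(S(S(add(Z, add(Z, mul(SSZ, SZ))))))
  [21] S(S(S(add(Z, mul(SSZ, SZ)))))
  [22] S(S(S(mul(SSZ, SZ))))
  [23] S(S(S(add(SZ, mul(SZ, SZ)))))
  [24] S(S(S(S(add(Z, mul(SZ, SZ))))))
  [25] S(S(S(S(mul(SZ, SZ)))))
  [26] S(S(S(S(add(SZ, mul(Z, SZ))))))
  [27] S(S(S(S(S(add(Z, mul(Z, SZ)))))))
  [28] S(S(S(S(S(mul(Z, SZ))))))
  [29] S^5(Z)

Answer: normal form = S^5(Z)  (in 29 steps)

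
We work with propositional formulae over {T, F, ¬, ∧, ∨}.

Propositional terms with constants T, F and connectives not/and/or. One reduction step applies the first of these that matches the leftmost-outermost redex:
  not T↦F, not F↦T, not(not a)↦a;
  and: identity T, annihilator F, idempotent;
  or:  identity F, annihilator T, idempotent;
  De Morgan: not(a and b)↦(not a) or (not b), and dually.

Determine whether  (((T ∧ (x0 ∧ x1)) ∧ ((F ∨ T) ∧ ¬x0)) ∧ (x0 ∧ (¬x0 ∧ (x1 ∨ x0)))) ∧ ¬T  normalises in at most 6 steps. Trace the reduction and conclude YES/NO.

  start: (((T ∧ (x0 ∧ x1)) ∧ ((F ∨ T) ∧ ¬x0)) ∧ (x0 ∧ (¬x0 ∧ (x1 ∨ x0)))) ∧ ¬T
  step 1: (((x0 ∧ x1) ∧ ((F ∨ T) ∧ ¬x0)) ∧ (x0 ∧ (¬x0 ∧ (x1 ∨ x0)))) ∧ ¬T
  step 2: (((x0 ∧ x1) ∧ (T ∧ ¬x0)) ∧ (x0 ∧ (¬x0 ∧ (x1 ∨ x0)))) ∧ ¬T
  step 3: (((x0 ∧ x1) ∧ ¬x0) ∧ (x0 ∧ (¬x0 ∧ (x1 ∨ x0)))) ∧ ¬T
  step 4: (((x0 ∧ x1) ∧ ¬x0) ∧ (x0 ∧ (¬x0 ∧ (x1 ∨ x0)))) ∧ F
  step 5: F

Answer: YES — reaches normal form F in 5 ≤ 6 steps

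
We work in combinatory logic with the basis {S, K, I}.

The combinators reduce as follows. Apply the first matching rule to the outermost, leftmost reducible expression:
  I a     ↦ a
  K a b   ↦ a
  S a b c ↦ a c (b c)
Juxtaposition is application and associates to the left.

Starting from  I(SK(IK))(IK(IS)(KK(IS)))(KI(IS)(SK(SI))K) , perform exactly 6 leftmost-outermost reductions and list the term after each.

Answer: after 6 steps: S(KI(IS)(SK(SI))K)

Working:
  start: I(SK(IK))(IK(IS)(KK(IS)))(KI(IS)(SK(SI))K)
  step 1: SK(IK)(IK(IS)(KK(IS)))(KI(IS)(SK(SI))K)
  step 2: K(IK(IS)(KK(IS)))(IK(IK(IS)(KK(IS))))(KI(IS)(SK(SI))K)
  step 3: IK(IS)(KK(IS))(KI(IS)(SK(SI))K)
  step 4: K(IS)(KK(IS))(KI(IS)(SK(SI))K)
  step 5: IS(KI(IS)(SK(SI))K)
  step 6: S(KI(IS)(SK(SI))K)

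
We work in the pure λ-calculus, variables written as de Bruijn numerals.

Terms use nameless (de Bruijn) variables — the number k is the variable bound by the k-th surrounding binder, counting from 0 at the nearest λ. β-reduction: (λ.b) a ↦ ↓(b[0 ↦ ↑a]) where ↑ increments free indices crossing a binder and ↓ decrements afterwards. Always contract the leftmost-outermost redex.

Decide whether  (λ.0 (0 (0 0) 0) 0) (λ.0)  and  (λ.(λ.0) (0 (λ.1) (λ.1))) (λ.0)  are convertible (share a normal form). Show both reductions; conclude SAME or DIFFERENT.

Answer: SAME — A ⇓ λ.0, B ⇓ λ.0

Working:
Term A:
  start: (λ.0 (0 (0 0) 0) 0) (λ.0)
  [1] (λ.0) ((λ.0) ((λ.0) (λ.0)) (λ.0)) (λ.0)
  [2] (λ.0) ((λ.0) (λ.0)) (λ.0) (λ.0)
  [3] (λ.0) (λ.0) (λ.0) (λ.0)
  [4] (λ.0) (λ.0) (λ.0)
  [5] (λ.0) (λ.0)
  [6] λ.0

Term B:
  start: (λ.(λ.0) (0 (λ.1) (λ.1))) (λ.0)
  [1] (λ.0) ((λ.0) (λ.λ.0) (λ.λ.0))
  [2] (λ.0) (λ.λ.0) (λ.λ.0)
  [3] (λ.λ.0) (λ.λ.0)
  [4] λ.0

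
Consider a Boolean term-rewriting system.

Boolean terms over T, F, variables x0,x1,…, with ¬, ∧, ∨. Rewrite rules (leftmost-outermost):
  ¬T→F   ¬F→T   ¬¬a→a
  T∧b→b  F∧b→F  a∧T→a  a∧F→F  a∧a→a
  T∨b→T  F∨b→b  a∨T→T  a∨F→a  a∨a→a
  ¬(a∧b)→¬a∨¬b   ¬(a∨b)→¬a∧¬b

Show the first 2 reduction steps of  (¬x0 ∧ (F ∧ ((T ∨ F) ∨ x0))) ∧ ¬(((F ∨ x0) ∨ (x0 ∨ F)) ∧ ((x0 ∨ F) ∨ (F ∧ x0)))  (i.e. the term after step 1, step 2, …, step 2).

  start: (¬x0 ∧ (F ∧ ((T ∨ F) ∨ x0))) ∧ ¬(((F ∨ x0) ∨ (x0 ∨ F)) ∧ ((x0 ∨ F) ∨ (F ∧ x0)))
  [1] (¬x0 ∧ F) ∧ ¬(((F ∨ x0) ∨ (x0 ∨ F)) ∧ ((x0 ∨ F) ∨ (F ∧ x0)))
  [2] F ∧ ¬(((F ∨ x0) ∨ (x0 ∨ F)) ∧ ((x0 ∨ F) ∨ (F ∧ x0)))

Answer: after 2 steps: F ∧ ¬(((F ∨ x0) ∨ (x0 ∨ F)) ∧ ((x0 ∨ F) ∨ (F ∧ x0)))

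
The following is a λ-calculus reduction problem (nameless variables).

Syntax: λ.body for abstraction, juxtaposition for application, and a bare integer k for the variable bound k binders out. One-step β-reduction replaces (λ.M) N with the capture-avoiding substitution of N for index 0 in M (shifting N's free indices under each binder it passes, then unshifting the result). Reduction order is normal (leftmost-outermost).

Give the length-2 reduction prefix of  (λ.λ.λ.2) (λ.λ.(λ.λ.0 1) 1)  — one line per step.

  start: (λ.λ.λ.2) (λ.λ.(λ.λ.0 1) 1)
  step 1: λ.λ.λ.λ.(λ.λ.0 1) 1
  step 2: λ.λ.λ.λ.λ.0 2

Answer: after 2 steps: λ.λ.λ.λ.λ.0 2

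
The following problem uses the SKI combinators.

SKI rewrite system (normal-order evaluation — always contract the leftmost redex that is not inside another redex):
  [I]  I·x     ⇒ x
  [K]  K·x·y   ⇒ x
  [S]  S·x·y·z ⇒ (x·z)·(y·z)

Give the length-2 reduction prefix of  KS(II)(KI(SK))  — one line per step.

Answer: after 2 steps: SI

Derivation:
  start: KS(II)(KI(SK))
  [1] S(KI(SK))
  [2] SI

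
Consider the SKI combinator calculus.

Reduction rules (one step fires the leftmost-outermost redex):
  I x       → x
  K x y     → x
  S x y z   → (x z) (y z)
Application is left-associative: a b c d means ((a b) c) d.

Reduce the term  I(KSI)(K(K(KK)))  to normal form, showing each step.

  start: I(KSI)(K(K(KK)))
  →1  KSI(K(K(KK)))
  →2  S(K(K(KK)))

Answer: normal form = S(K(K(KK)))  (in 2 steps)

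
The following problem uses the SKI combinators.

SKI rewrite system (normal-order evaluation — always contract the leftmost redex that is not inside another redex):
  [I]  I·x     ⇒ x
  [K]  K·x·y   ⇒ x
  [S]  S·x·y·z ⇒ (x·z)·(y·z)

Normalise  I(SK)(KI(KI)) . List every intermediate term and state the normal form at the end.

Answer: normal form = SKI  (in 2 steps)

Reduction:
  start: I(SK)(KI(KI))
  [1] SK(KI(KI))
  [2] SKI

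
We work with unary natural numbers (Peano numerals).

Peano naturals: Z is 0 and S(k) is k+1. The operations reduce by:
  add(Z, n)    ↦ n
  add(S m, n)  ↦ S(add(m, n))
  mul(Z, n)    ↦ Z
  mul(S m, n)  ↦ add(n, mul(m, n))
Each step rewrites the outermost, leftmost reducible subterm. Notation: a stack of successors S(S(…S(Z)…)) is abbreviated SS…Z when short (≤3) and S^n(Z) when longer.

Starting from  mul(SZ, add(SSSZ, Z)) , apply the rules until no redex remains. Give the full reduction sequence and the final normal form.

Answer: normal form = SSSZ  (in 10 steps)

Working:
  start: mul(SZ, add(SSSZ, Z))
  [1] add(add(SSSZ, Z), mul(Z, add(SSSZ, Z)))
  [2] add(S(add(SSZ, Z)), mul(Z, add(SSSZ, Z)))
  [3] S(add(add(SSZ, Z), mul(Z, add(SSSZ, Z))))
  [4] S(add(S(add(SZ, Z)), mul(Z, add(SSSZ, Z))))
  [5] S(S(add(add(SZ, Z), mul(Z, add(SSSZ, Z)))))
  [6] S(S(add(S(add(Z, Z)), mul(Z, add(SSSZ, Z)))))
  [7] S(S(S(add(add(Z, Z), mul(Z, add(SSSZ, Z))))))
  [8] S(S(S(add(Z, mul(Z, add(SSSZ, Z))))))
  [9] S(S(S(mul(Z, add(SSSZ, Z)))))
  [10] SSSZ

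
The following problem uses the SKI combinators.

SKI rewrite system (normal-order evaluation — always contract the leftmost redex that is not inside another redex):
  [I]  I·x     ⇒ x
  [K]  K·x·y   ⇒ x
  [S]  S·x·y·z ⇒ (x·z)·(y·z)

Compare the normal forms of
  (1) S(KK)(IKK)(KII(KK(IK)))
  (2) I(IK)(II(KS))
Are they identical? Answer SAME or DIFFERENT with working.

Term A:
  start: S(KK)(IKK)(KII(KK(IK)))
  [1] KK(KII(KK(IK)))(IKK(KII(KK(IK))))
  [2] K(IKK(KII(KK(IK))))
  [3] K(KK(KII(KK(IK))))
  [4] KK

Term B:
  start: I(IK)(II(KS))
  [1] IK(II(KS))
  [2] K(II(KS))
  [3] K(I(KS))
  [4] K(KS)

Answer: DIFFERENT — A ⇓ KK, B ⇓ K(KS)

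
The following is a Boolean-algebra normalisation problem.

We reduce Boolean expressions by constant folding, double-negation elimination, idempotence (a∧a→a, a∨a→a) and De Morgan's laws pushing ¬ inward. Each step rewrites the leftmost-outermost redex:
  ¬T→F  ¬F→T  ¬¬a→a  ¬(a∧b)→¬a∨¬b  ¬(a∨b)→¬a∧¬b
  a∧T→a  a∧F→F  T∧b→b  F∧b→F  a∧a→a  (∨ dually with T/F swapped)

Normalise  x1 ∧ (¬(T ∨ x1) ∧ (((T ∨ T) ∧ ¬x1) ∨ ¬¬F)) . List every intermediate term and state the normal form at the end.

Answer: normal form = F  (in 5 steps)

Derivation:
  start: x1 ∧ (¬(T ∨ x1) ∧ (((T ∨ T) ∧ ¬x1) ∨ ¬¬F))
  →1  x1 ∧ ((¬T ∧ ¬x1) ∧ (((T ∨ T) ∧ ¬x1) ∨ ¬¬F))
  →2  x1 ∧ ((F ∧ ¬x1) ∧ (((T ∨ T) ∧ ¬x1) ∨ ¬¬F))
  →3  x1 ∧ (F ∧ (((T ∨ T) ∧ ¬x1) ∨ ¬¬F))
  →4  x1 ∧ F
  →5  F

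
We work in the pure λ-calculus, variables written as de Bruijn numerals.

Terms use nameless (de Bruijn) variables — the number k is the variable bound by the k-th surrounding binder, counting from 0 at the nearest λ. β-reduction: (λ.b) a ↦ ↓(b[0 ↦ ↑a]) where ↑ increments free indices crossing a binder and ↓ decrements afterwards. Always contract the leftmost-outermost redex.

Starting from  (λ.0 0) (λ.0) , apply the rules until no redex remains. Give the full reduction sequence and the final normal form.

  start: (λ.0 0) (λ.0)
  step 1: (λ.0) (λ.0)
  step 2: λ.0

Answer: normal form = λ.0  (in 2 steps)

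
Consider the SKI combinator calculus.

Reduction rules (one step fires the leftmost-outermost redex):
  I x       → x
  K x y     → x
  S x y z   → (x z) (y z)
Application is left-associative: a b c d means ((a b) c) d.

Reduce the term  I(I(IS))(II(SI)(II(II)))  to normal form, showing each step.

Answer: normal form = S(SII)  (in 8 steps)

Working:
  start: I(I(IS))(II(SI)(II(II)))
  →1  I(IS)(II(SI)(II(II)))
  →2  IS(II(SI)(II(II)))
  →3  S(II(SI)(II(II)))
  →4  S(I(SI)(II(II)))
  →5  S(SI(II(II)))
  →6  S(SI(I(II)))
  →7  S(SI(II))
  →8  S(SII)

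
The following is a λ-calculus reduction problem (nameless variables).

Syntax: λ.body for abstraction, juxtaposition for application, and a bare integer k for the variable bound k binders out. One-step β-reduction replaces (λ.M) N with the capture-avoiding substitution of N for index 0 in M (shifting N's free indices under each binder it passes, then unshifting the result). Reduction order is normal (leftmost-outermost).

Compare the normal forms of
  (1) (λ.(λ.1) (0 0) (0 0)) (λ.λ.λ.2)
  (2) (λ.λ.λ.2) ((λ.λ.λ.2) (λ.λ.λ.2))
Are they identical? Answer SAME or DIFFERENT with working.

Term A:
  start: (λ.(λ.1) (0 0) (0 0)) (λ.λ.λ.2)
  [1] (λ.λ.λ.λ.2) ((λ.λ.λ.2) (λ.λ.λ.2)) ((λ.λ.λ.2) (λ.λ.λ.2))
  [2] (λ.λ.λ.2) ((λ.λ.λ.2) (λ.λ.λ.2))
  [3] λ.λ.(λ.λ.λ.2) (λ.λ.λ.2)
  [4] λ.λ.λ.λ.λ.λ.λ.2

Term B:
  start: (λ.λ.λ.2) ((λ.λ.λ.2) (λ.λ.λ.2))
  [1] λ.λ.(λ.λ.λ.2) (λ.λ.λ.2)
  [2] λ.λ.λ.λ.λ.λ.λ.2

Answer: SAME — A ⇓ λ.λ.λ.λ.λ.λ.λ.2, B ⇓ λ.λ.λ.λ.λ.λ.λ.2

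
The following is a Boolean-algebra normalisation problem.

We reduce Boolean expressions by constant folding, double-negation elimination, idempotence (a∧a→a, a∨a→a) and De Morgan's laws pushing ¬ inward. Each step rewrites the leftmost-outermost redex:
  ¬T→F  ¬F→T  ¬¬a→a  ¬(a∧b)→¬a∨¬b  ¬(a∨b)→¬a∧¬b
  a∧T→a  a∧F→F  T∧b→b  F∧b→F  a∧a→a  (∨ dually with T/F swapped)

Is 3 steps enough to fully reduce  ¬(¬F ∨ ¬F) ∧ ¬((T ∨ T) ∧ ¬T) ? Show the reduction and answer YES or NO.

Answer: NO — after 3 steps the term is F ∧ ¬((T ∨ T) ∧ ¬T), not yet normal

Working:
  start: ¬(¬F ∨ ¬F) ∧ ¬((T ∨ T) ∧ ¬T)
  →1  (¬¬F ∧ ¬¬F) ∧ ¬((T ∨ T) ∧ ¬T)
  →2  ¬¬F ∧ ¬((T ∨ T) ∧ ¬T)
  →3  F ∧ ¬((T ∨ T) ∧ ¬T)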